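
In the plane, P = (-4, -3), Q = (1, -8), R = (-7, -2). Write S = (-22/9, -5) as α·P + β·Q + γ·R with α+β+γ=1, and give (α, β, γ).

Signed area of the reference triangle: [PQR] = ½·((-4)·(-8−(-2)) + 1·(-2−(-3)) + (-7)·(-3−(-8))) = ½·(24 + 1 − 35) = -5.
[SQR] = ½·((-22/9)·(-8−(-2)) + 1·(-2−(-5)) + (-7)·(-5−(-8))) = ½·(44/3 + 3 − 21) = -5/3, so the P-coordinate is (-5/3)/(-5) = 1/3.
[PSR] = ½·((-4)·(-5−(-2)) + (-22/9)·(-2−(-3)) + (-7)·(-3−(-5))) = ½·(12 − 22/9 − 14) = -20/9, so the Q-coordinate is 4/9.
[PQS] = ½·((-4)·(-8−(-5)) + 1·(-5−(-3)) + (-22/9)·(-3−(-8))) = ½·(12 − 2 − 110/9) = -10/9, so the R-coordinate is 2/9.

(1/3, 4/9, 2/9)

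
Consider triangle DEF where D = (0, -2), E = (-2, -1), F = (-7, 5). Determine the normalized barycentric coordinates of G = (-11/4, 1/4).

Signed area of the reference triangle: [DEF] = ½·(0·(-1−5) + (-2)·(5−(-2)) + (-7)·(-2−(-1))) = ½·(0 − 14 + 7) = -7/2.
[GEF] = ½·((-11/4)·(-1−5) + (-2)·(5−(1/4)) + (-7)·(1/4−(-1))) = ½·(33/2 − 19/2 − 35/4) = -7/8, so the D-coordinate is (-7/8)/(-7/2) = 1/4.
[DGF] = ½·(0·(1/4−5) + (-11/4)·(5−(-2)) + (-7)·(-2−(1/4))) = ½·(0 − 77/4 + 63/4) = -7/4, so the E-coordinate is 1/2.
[DEG] = ½·(0·(-1−(1/4)) + (-2)·(1/4−(-2)) + (-11/4)·(-2−(-1))) = ½·(0 − 9/2 + 11/4) = -7/8, so the F-coordinate is 1/4.
Check: 1/4 + 1/2 + 1/4 = 1.

(1/4, 1/2, 1/4)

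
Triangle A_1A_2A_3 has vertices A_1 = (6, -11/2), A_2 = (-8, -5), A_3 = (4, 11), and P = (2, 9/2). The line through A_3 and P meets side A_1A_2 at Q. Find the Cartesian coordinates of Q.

(-1, -21/4)

Barycentric coordinates of P with respect to A_1A_2A_3: (1/5, 1/5, 3/5).
On side A_1A_2 the A_3-coordinate is zero; dropping P's A_3-weight 3/5 and renormalizing the remaining 1/5 : 1/5 gives weights 1/2, 1/2 on A_1, A_2.
Q = (1/2)·(6, -11/2) + (1/2)·(-8, -5) = (-1, -21/4).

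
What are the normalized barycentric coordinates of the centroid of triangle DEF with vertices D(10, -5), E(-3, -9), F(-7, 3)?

(1/3, 1/3, 1/3)

The centroid is the average of the vertices, so each weight is 1/3.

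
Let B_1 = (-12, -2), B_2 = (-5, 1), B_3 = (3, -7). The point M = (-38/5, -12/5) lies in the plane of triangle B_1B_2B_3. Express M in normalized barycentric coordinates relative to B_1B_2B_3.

Signed area of the reference triangle: [B_1B_2B_3] = ½·((-12)·(1−(-7)) + (-5)·(-7−(-2)) + 3·(-2−1)) = ½·(-96 + 25 − 9) = -40.
[MB_2B_3] = ½·((-38/5)·(1−(-7)) + (-5)·(-7−(-12/5)) + 3·(-12/5−1)) = ½·(-304/5 + 23 − 51/5) = -24, so the B_1-coordinate is (-24)/(-40) = 3/5.
[B_1MB_3] = ½·((-12)·(-12/5−(-7)) + (-38/5)·(-7−(-2)) + 3·(-2−(-12/5))) = ½·(-276/5 + 38 + 6/5) = -8, so the B_2-coordinate is 1/5.
[B_1B_2M] = ½·((-12)·(1−(-12/5)) + (-5)·(-12/5−(-2)) + (-38/5)·(-2−1)) = ½·(-204/5 + 2 + 114/5) = -8, so the B_3-coordinate is 1/5.

(3/5, 1/5, 1/5)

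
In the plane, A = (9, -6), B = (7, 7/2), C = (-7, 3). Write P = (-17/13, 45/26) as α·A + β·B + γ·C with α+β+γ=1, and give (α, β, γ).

Signed area of the reference triangle: [ABC] = ½·(9·(7/2−3) + 7·(3−(-6)) + (-7)·(-6−(7/2))) = ½·(9/2 + 63 + 133/2) = 67.
[PBC] = ½·((-17/13)·(7/2−3) + 7·(3−(45/26)) + (-7)·(45/26−(7/2))) = ½·(-17/26 + 231/26 + 161/13) = 134/13, so the A-coordinate is (134/13)/67 = 2/13.
[APC] = ½·(9·(45/26−3) + (-17/13)·(3−(-6)) + (-7)·(-6−(45/26))) = ½·(-297/26 − 153/13 + 1407/26) = 201/13, so the B-coordinate is 3/13.
[ABP] = ½·(9·(7/2−(45/26)) + 7·(45/26−(-6)) + (-17/13)·(-6−(7/2))) = ½·(207/13 + 1407/26 + 323/26) = 536/13, so the C-coordinate is 8/13.

(2/13, 3/13, 8/13)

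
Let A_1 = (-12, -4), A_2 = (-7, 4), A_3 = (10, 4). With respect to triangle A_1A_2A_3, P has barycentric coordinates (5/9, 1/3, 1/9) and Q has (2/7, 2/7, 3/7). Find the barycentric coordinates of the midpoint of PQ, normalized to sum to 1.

(53/126, 13/42, 17/63)

Since both coordinate triples sum to 1, the midpoint's barycentrics are the componentwise average.
(5/9+2/7)/2 = 53/126; similarly 13/42 and 17/63.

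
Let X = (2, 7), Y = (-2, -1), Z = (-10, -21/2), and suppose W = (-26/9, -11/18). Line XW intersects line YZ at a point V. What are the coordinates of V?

(-34/5, -67/10)

Barycentric coordinates of W with respect to XYZ: (4/9, 2/9, 1/3).
On side YZ the X-coordinate is zero; dropping W's X-weight 4/9 and renormalizing the remaining 2/9 : 1/3 gives weights 2/5, 3/5 on Y, Z.
V = (2/5)·(-2, -1) + (3/5)·(-10, -21/2) = (-34/5, -67/10).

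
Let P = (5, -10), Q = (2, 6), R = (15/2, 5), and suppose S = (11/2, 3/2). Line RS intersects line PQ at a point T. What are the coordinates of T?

Barycentric coordinates of S with respect to PQR: (1/4, 1/4, 1/2).
On side PQ the R-coordinate is zero; dropping S's R-weight 1/2 and renormalizing the remaining 1/4 : 1/4 gives weights 1/2, 1/2 on P, Q.
T = (1/2)·(5, -10) + (1/2)·(2, 6) = (7/2, -2).

(7/2, -2)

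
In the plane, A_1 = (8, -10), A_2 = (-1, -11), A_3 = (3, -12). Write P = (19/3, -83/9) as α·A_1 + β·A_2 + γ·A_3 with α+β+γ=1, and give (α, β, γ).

(10/9, 5/9, -2/3)

Signed area of the reference triangle: [A_1A_2A_3] = ½·(8·(-11−(-12)) + (-1)·(-12−(-10)) + 3·(-10−(-11))) = ½·(8 + 2 + 3) = 13/2.
[PA_2A_3] = ½·((19/3)·(-11−(-12)) + (-1)·(-12−(-83/9)) + 3·(-83/9−(-11))) = ½·(19/3 + 25/9 + 16/3) = 65/9, so the A_1-coordinate is (65/9)/(13/2) = 10/9.
[A_1PA_3] = ½·(8·(-83/9−(-12)) + (19/3)·(-12−(-10)) + 3·(-10−(-83/9))) = ½·(200/9 − 38/3 − 7/3) = 65/18, so the A_2-coordinate is 5/9.
[A_1A_2P] = ½·(8·(-11−(-83/9)) + (-1)·(-83/9−(-10)) + (19/3)·(-10−(-11))) = ½·(-128/9 − 7/9 + 19/3) = -13/3, so the A_3-coordinate is -2/3.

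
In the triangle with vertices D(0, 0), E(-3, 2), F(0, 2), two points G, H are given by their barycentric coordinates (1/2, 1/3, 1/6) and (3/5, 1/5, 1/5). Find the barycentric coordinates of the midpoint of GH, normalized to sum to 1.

(11/20, 4/15, 11/60)

Since both coordinate triples sum to 1, the midpoint's barycentrics are the componentwise average.
(1/2+3/5)/2 = 11/20; similarly 4/15 and 11/60.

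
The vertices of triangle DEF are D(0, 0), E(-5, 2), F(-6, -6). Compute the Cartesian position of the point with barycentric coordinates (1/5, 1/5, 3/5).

G = (1/5)·D + (1/5)·E + (3/5)·F.
x-coordinate: (1/5)·0 + (1/5)·(-5) + (3/5)·(-6) = -23/5.
y-coordinate: (1/5)·0 + (1/5)·2 + (3/5)·(-6) = -16/5.

(-23/5, -16/5)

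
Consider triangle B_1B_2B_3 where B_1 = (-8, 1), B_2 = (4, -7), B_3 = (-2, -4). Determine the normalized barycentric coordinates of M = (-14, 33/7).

Signed area of the reference triangle: [B_1B_2B_3] = ½·((-8)·(-7−(-4)) + 4·(-4−1) + (-2)·(1−(-7))) = ½·(24 − 20 − 16) = -6.
[MB_2B_3] = ½·((-14)·(-7−(-4)) + 4·(-4−(33/7)) + (-2)·(33/7−(-7))) = ½·(42 − 244/7 − 164/7) = -57/7, so the B_1-coordinate is (-57/7)/(-6) = 19/14.
[B_1MB_3] = ½·((-8)·(33/7−(-4)) + (-14)·(-4−1) + (-2)·(1−(33/7))) = ½·(-488/7 + 70 + 52/7) = 27/7, so the B_2-coordinate is -9/14.
[B_1B_2M] = ½·((-8)·(-7−(33/7)) + 4·(33/7−1) + (-14)·(1−(-7))) = ½·(656/7 + 104/7 − 112) = -12/7, so the B_3-coordinate is 2/7.
Check: 19/14 − 9/14 + 2/7 = 1.

(19/14, -9/14, 2/7)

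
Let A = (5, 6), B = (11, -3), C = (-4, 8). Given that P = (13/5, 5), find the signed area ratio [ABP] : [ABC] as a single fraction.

2/5

[ABC] = ½·(5·(-3−8) + 11·(8−6) + (-4)·(6−(-3))) = ½·(-55 + 22 − 36) = -69/2.
[ABP] = ½·(5·(-3−5) + 11·(5−6) + (13/5)·(6−(-3))) = ½·(-40 − 11 + 117/5) = -69/5, so the ratio is (-69/5)/(-69/2) = 2/5.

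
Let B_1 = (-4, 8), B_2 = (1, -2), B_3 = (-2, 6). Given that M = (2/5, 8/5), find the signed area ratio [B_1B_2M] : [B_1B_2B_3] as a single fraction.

[B_1B_2B_3] = ½·((-4)·(-2−6) + 1·(6−8) + (-2)·(8−(-2))) = ½·(32 − 2 − 20) = 5.
[B_1B_2M] = ½·((-4)·(-2−(8/5)) + 1·(8/5−8) + (2/5)·(8−(-2))) = ½·(72/5 − 32/5 + 4) = 6, so the ratio is 6/5 = 6/5.

6/5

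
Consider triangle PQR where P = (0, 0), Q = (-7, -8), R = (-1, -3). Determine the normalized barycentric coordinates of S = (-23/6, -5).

Signed area of the reference triangle: [PQR] = ½·(0·(-8−(-3)) + (-7)·(-3−0) + (-1)·(0−(-8))) = ½·(0 + 21 − 8) = 13/2.
[SQR] = ½·((-23/6)·(-8−(-3)) + (-7)·(-3−(-5)) + (-1)·(-5−(-8))) = ½·(115/6 − 14 − 3) = 13/12, so the P-coordinate is (13/12)/(13/2) = 1/6.
[PSR] = ½·(0·(-5−(-3)) + (-23/6)·(-3−0) + (-1)·(0−(-5))) = ½·(0 + 23/2 − 5) = 13/4, so the Q-coordinate is 1/2.
[PQS] = ½·(0·(-8−(-5)) + (-7)·(-5−0) + (-23/6)·(0−(-8))) = ½·(0 + 35 − 92/3) = 13/6, so the R-coordinate is 1/3.

(1/6, 1/2, 1/3)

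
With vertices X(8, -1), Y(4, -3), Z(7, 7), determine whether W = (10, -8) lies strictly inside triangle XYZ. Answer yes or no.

no

Barycentric coordinates of W: (75/34, -9/34, -16/17).
The three coordinates are positive, negative, negative; a point is interior exactly when all three are positive.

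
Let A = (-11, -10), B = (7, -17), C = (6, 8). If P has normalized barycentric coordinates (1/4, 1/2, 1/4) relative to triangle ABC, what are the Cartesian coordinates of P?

P = (1/4)·A + (1/2)·B + (1/4)·C.
x-coordinate: (1/4)·(-11) + (1/2)·7 + (1/4)·6 = 9/4.
y-coordinate: (1/4)·(-10) + (1/2)·(-17) + (1/4)·8 = -9.

(9/4, -9)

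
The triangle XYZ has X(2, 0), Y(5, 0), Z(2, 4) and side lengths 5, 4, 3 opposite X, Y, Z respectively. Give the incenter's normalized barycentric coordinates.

The incenter has barycentric coordinates proportional to the opposite side lengths: (5 : 4 : 3).
Normalizing by 5+4+3 = 12 gives (5/12, 1/3, 1/4).

(5/12, 1/3, 1/4)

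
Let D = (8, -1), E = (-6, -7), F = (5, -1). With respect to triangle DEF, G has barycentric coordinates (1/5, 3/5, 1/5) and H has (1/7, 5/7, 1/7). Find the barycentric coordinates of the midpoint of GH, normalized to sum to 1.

(6/35, 23/35, 6/35)

Since both coordinate triples sum to 1, the midpoint's barycentrics are the componentwise average.
(1/5+1/7)/2 = 6/35; similarly 23/35 and 6/35.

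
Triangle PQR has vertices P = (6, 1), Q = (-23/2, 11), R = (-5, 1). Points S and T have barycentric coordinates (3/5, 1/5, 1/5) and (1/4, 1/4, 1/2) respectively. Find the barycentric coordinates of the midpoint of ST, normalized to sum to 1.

Since both coordinate triples sum to 1, the midpoint's barycentrics are the componentwise average.
(3/5+1/4)/2 = 17/40; similarly 9/40 and 7/20.

(17/40, 9/40, 7/20)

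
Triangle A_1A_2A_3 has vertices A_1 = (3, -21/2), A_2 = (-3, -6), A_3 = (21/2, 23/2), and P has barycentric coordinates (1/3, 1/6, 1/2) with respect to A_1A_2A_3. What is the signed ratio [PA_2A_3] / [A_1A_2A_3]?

The signed ratio [PA_2A_3]/[A_1A_2A_3] equals the barycentric coordinate of P at vertex A_1, which is 1/3.

1/3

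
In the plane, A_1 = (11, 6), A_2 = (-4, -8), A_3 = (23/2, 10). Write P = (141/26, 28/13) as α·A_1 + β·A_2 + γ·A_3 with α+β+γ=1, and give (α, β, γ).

Signed area of the reference triangle: [A_1A_2A_3] = ½·(11·(-8−10) + (-4)·(10−6) + (23/2)·(6−(-8))) = ½·(-198 − 16 + 161) = -53/2.
[PA_2A_3] = ½·((141/26)·(-8−10) + (-4)·(10−(28/13)) + (23/2)·(28/13−(-8))) = ½·(-1269/13 − 408/13 + 1518/13) = -159/26, so the A_1-coordinate is (-159/26)/(-53/2) = 3/13.
[A_1PA_3] = ½·(11·(28/13−10) + (141/26)·(10−6) + (23/2)·(6−(28/13))) = ½·(-1122/13 + 282/13 + 575/13) = -265/26, so the A_2-coordinate is 5/13.
[A_1A_2P] = ½·(11·(-8−(28/13)) + (-4)·(28/13−6) + (141/26)·(6−(-8))) = ½·(-1452/13 + 200/13 + 987/13) = -265/26, so the A_3-coordinate is 5/13.

(3/13, 5/13, 5/13)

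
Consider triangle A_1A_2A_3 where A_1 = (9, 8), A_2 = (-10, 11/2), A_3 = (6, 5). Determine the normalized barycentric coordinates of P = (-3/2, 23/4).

(1/6, 1/2, 1/3)

Signed area of the reference triangle: [A_1A_2A_3] = ½·(9·(11/2−5) + (-10)·(5−8) + 6·(8−(11/2))) = ½·(9/2 + 30 + 15) = 99/4.
[PA_2A_3] = ½·((-3/2)·(11/2−5) + (-10)·(5−(23/4)) + 6·(23/4−(11/2))) = ½·(-3/4 + 15/2 + 3/2) = 33/8, so the A_1-coordinate is (33/8)/(99/4) = 1/6.
[A_1PA_3] = ½·(9·(23/4−5) + (-3/2)·(5−8) + 6·(8−(23/4))) = ½·(27/4 + 9/2 + 27/2) = 99/8, so the A_2-coordinate is 1/2.
[A_1A_2P] = ½·(9·(11/2−(23/4)) + (-10)·(23/4−8) + (-3/2)·(8−(11/2))) = ½·(-9/4 + 45/2 − 15/4) = 33/4, so the A_3-coordinate is 1/3.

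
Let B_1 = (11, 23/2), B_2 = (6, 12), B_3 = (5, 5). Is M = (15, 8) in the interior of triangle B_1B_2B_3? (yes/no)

Barycentric coordinates of M: (134/71, -94/71, 31/71).
The three coordinates are positive, negative, positive; a point is interior exactly when all three are positive.

no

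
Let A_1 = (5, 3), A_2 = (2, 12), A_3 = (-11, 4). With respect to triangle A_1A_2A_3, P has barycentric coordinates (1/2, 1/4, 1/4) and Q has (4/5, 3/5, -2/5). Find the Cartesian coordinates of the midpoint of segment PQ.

Barycentric coordinates of the midpoint are the average: (13/20, 17/40, -3/40).
Converting: (13/20)·A_1 + (17/40)·A_2 + (-3/40)·A_3 = (197/40, 27/4).

(197/40, 27/4)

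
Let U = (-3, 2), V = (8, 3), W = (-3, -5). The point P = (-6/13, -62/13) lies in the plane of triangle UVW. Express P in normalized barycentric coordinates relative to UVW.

Signed area of the reference triangle: [UVW] = ½·((-3)·(3−(-5)) + 8·(-5−2) + (-3)·(2−3)) = ½·(-24 − 56 + 3) = -77/2.
[PVW] = ½·((-6/13)·(3−(-5)) + 8·(-5−(-62/13)) + (-3)·(-62/13−3)) = ½·(-48/13 − 24/13 + 303/13) = 231/26, so the U-coordinate is (231/26)/(-77/2) = -3/13.
[UPW] = ½·((-3)·(-62/13−(-5)) + (-6/13)·(-5−2) + (-3)·(2−(-62/13))) = ½·(-9/13 + 42/13 − 264/13) = -231/26, so the V-coordinate is 3/13.
[UVP] = ½·((-3)·(3−(-62/13)) + 8·(-62/13−2) + (-6/13)·(2−3)) = ½·(-303/13 − 704/13 + 6/13) = -77/2, so the W-coordinate is 1.
Check: -3/13 + 3/13 + 1 = 1.

(-3/13, 3/13, 1)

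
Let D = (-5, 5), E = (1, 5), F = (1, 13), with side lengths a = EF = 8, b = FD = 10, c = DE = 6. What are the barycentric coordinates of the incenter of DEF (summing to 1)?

The incenter has barycentric coordinates proportional to the opposite side lengths: (8 : 10 : 6).
Normalizing by 8+10+6 = 24 gives (1/3, 5/12, 1/4).

(1/3, 5/12, 1/4)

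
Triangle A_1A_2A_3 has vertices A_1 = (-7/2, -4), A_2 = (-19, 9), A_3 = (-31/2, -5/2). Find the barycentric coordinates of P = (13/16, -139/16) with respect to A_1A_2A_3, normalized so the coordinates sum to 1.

(5/4, -3/8, 1/8)

Signed area of the reference triangle: [A_1A_2A_3] = ½·((-7/2)·(9−(-5/2)) + (-19)·(-5/2−(-4)) + (-31/2)·(-4−9)) = ½·(-161/4 − 57/2 + 403/2) = 531/8.
[PA_2A_3] = ½·((13/16)·(9−(-5/2)) + (-19)·(-5/2−(-139/16)) + (-31/2)·(-139/16−9)) = ½·(299/32 − 1881/16 + 8773/32) = 2655/32, so the A_1-coordinate is (2655/32)/(531/8) = 5/4.
[A_1PA_3] = ½·((-7/2)·(-139/16−(-5/2)) + (13/16)·(-5/2−(-4)) + (-31/2)·(-4−(-139/16))) = ½·(693/32 + 39/32 − 2325/32) = -1593/64, so the A_2-coordinate is -3/8.
[A_1A_2P] = ½·((-7/2)·(9−(-139/16)) + (-19)·(-139/16−(-4)) + (13/16)·(-4−9)) = ½·(-1981/32 + 1425/16 − 169/16) = 531/64, so the A_3-coordinate is 1/8.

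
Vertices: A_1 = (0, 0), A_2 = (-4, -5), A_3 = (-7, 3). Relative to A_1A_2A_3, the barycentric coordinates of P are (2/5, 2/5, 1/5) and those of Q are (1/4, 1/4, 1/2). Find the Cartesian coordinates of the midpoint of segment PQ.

(-15/4, -23/40)

Barycentric coordinates of the midpoint are the average: (13/40, 13/40, 7/20).
Converting: (13/40)·A_1 + (13/40)·A_2 + (7/20)·A_3 = (-15/4, -23/40).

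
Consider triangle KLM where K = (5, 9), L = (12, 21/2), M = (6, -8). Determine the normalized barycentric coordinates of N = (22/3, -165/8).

(-5/6, 1/12, 7/4)

Signed area of the reference triangle: [KLM] = ½·(5·(21/2−(-8)) + 12·(-8−9) + 6·(9−(21/2))) = ½·(185/2 − 204 − 9) = -241/4.
[NLM] = ½·((22/3)·(21/2−(-8)) + 12·(-8−(-165/8)) + 6·(-165/8−(21/2))) = ½·(407/3 + 303/2 − 747/4) = 1205/24, so the K-coordinate is (1205/24)/(-241/4) = -5/6.
[KNM] = ½·(5·(-165/8−(-8)) + (22/3)·(-8−9) + 6·(9−(-165/8))) = ½·(-505/8 − 374/3 + 711/4) = -241/48, so the L-coordinate is 1/12.
[KLN] = ½·(5·(21/2−(-165/8)) + 12·(-165/8−9) + (22/3)·(9−(21/2))) = ½·(1245/8 − 711/2 − 11) = -1687/16, so the M-coordinate is 7/4.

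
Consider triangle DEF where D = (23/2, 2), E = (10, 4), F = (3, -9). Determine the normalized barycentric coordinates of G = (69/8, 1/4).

(1/4, 1/2, 1/4)

Signed area of the reference triangle: [DEF] = ½·((23/2)·(4−(-9)) + 10·(-9−2) + 3·(2−4)) = ½·(299/2 − 110 − 6) = 67/4.
[GEF] = ½·((69/8)·(4−(-9)) + 10·(-9−(1/4)) + 3·(1/4−4)) = ½·(897/8 − 185/2 − 45/4) = 67/16, so the D-coordinate is (67/16)/(67/4) = 1/4.
[DGF] = ½·((23/2)·(1/4−(-9)) + (69/8)·(-9−2) + 3·(2−(1/4))) = ½·(851/8 − 759/8 + 21/4) = 67/8, so the E-coordinate is 1/2.
[DEG] = ½·((23/2)·(4−(1/4)) + 10·(1/4−2) + (69/8)·(2−4)) = ½·(345/8 − 35/2 − 69/4) = 67/16, so the F-coordinate is 1/4.
Check: 1/4 + 1/2 + 1/4 = 1.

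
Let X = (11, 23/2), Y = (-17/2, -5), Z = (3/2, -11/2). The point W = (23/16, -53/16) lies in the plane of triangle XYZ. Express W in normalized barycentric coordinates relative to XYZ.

(1/8, 1/8, 3/4)

Signed area of the reference triangle: [XYZ] = ½·(11·(-5−(-11/2)) + (-17/2)·(-11/2−(23/2)) + (3/2)·(23/2−(-5))) = ½·(11/2 + 289/2 + 99/4) = 699/8.
[WYZ] = ½·((23/16)·(-5−(-11/2)) + (-17/2)·(-11/2−(-53/16)) + (3/2)·(-53/16−(-5))) = ½·(23/32 + 595/32 + 81/32) = 699/64, so the X-coordinate is (699/64)/(699/8) = 1/8.
[XWZ] = ½·(11·(-53/16−(-11/2)) + (23/16)·(-11/2−(23/2)) + (3/2)·(23/2−(-53/16))) = ½·(385/16 − 391/16 + 711/32) = 699/64, so the Y-coordinate is 1/8.
[XYW] = ½·(11·(-5−(-53/16)) + (-17/2)·(-53/16−(23/2)) + (23/16)·(23/2−(-5))) = ½·(-297/16 + 4029/32 + 759/32) = 2097/32, so the Z-coordinate is 3/4.
Check: 1/8 + 1/8 + 3/4 = 1.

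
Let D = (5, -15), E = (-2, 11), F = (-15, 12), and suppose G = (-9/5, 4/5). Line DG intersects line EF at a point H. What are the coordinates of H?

(-19/3, 34/3)

Barycentric coordinates of G with respect to DEF: (2/5, 2/5, 1/5).
On side EF the D-coordinate is zero; dropping G's D-weight 2/5 and renormalizing the remaining 2/5 : 1/5 gives weights 2/3, 1/3 on E, F.
H = (2/3)·(-2, 11) + (1/3)·(-15, 12) = (-19/3, 34/3).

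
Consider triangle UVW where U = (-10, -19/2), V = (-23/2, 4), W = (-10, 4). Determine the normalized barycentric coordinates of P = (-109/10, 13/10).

Signed area of the reference triangle: [UVW] = ½·((-10)·(4−4) + (-23/2)·(4−(-19/2)) + (-10)·(-19/2−4)) = ½·(0 − 621/4 + 135) = -81/8.
[PVW] = ½·((-109/10)·(4−4) + (-23/2)·(4−(13/10)) + (-10)·(13/10−4)) = ½·(0 − 621/20 + 27) = -81/40, so the U-coordinate is (-81/40)/(-81/8) = 1/5.
[UPW] = ½·((-10)·(13/10−4) + (-109/10)·(4−(-19/2)) + (-10)·(-19/2−(13/10))) = ½·(27 − 2943/20 + 108) = -243/40, so the V-coordinate is 3/5.
[UVP] = ½·((-10)·(4−(13/10)) + (-23/2)·(13/10−(-19/2)) + (-109/10)·(-19/2−4)) = ½·(-27 − 621/5 + 2943/20) = -81/40, so the W-coordinate is 1/5.
Check: 1/5 + 3/5 + 1/5 = 1.

(1/5, 3/5, 1/5)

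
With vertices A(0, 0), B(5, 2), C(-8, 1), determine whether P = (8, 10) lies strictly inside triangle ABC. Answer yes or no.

no

Barycentric coordinates of P: (-101/21, 88/21, 34/21).
The three coordinates are negative, positive, positive; a point is interior exactly when all three are positive.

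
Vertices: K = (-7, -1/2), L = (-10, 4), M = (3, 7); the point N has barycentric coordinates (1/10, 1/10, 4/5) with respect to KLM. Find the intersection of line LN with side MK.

(17/9, 37/6)

Line LN meets MK where the L-coordinate vanishes; zeroing N's L-weight and renormalizing leaves M, K-weights 4/5 : 1/10 → (8/9, 1/9).
So J = (8/9)·M + (1/9)·K = (17/9, 37/6).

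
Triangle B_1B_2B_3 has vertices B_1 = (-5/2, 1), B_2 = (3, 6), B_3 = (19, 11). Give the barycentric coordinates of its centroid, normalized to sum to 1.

(1/3, 1/3, 1/3)

The centroid is the average of the vertices, so each weight is 1/3.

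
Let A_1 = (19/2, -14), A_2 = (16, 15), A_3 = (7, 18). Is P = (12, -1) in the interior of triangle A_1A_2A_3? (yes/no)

Barycentric coordinates of P: (104/187, 75/187, 8/187).
The three coordinates are positive, positive, positive; a point is interior exactly when all three are positive.

yes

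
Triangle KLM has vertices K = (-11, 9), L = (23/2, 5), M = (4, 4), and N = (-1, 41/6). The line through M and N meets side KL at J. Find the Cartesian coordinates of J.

Barycentric coordinates of N with respect to KLM: (1/2, 1/3, 1/6).
On side KL the M-coordinate is zero; dropping N's M-weight 1/6 and renormalizing the remaining 1/2 : 1/3 gives weights 3/5, 2/5 on K, L.
J = (3/5)·(-11, 9) + (2/5)·(23/2, 5) = (-2, 37/5).

(-2, 37/5)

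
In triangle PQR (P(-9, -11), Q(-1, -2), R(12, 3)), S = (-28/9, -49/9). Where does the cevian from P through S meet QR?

Barycentric coordinates of S with respect to PQR: (4/9, 4/9, 1/9).
On side QR the P-coordinate is zero; dropping S's P-weight 4/9 and renormalizing the remaining 4/9 : 1/9 gives weights 4/5, 1/5 on Q, R.
T = (4/5)·(-1, -2) + (1/5)·(12, 3) = (8/5, -1).

(8/5, -1)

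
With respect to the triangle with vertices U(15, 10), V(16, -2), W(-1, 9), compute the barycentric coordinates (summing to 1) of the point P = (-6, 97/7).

Signed area of the reference triangle: [UVW] = ½·(15·(-2−9) + 16·(9−10) + (-1)·(10−(-2))) = ½·(-165 − 16 − 12) = -193/2.
[PVW] = ½·((-6)·(-2−9) + 16·(9−(97/7)) + (-1)·(97/7−(-2))) = ½·(66 − 544/7 − 111/7) = -193/14, so the U-coordinate is (-193/14)/(-193/2) = 1/7.
[UPW] = ½·(15·(97/7−9) + (-6)·(9−10) + (-1)·(10−(97/7))) = ½·(510/7 + 6 + 27/7) = 579/14, so the V-coordinate is -3/7.
[UVP] = ½·(15·(-2−(97/7)) + 16·(97/7−10) + (-6)·(10−(-2))) = ½·(-1665/7 + 432/7 − 72) = -1737/14, so the W-coordinate is 9/7.

(1/7, -3/7, 9/7)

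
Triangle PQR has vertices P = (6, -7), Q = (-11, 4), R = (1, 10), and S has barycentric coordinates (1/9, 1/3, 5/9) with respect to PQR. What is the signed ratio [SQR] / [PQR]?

1/9

The signed ratio [SQR]/[PQR] equals the barycentric coordinate of S at vertex P, which is 1/9.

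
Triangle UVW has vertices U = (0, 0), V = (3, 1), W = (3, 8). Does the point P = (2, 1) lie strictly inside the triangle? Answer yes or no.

yes

Barycentric coordinates of P: (1/3, 13/21, 1/21).
The three coordinates are positive, positive, positive; a point is interior exactly when all three are positive.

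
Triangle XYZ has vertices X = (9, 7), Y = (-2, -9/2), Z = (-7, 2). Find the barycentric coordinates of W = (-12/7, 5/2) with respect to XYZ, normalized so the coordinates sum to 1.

(2/7, 1/7, 4/7)

Signed area of the reference triangle: [XYZ] = ½·(9·(-9/2−2) + (-2)·(2−7) + (-7)·(7−(-9/2))) = ½·(-117/2 + 10 − 161/2) = -129/2.
[WYZ] = ½·((-12/7)·(-9/2−2) + (-2)·(2−(5/2)) + (-7)·(5/2−(-9/2))) = ½·(78/7 + 1 − 49) = -129/7, so the X-coordinate is (-129/7)/(-129/2) = 2/7.
[XWZ] = ½·(9·(5/2−2) + (-12/7)·(2−7) + (-7)·(7−(5/2))) = ½·(9/2 + 60/7 − 63/2) = -129/14, so the Y-coordinate is 1/7.
[XYW] = ½·(9·(-9/2−(5/2)) + (-2)·(5/2−7) + (-12/7)·(7−(-9/2))) = ½·(-63 + 9 − 138/7) = -258/7, so the Z-coordinate is 4/7.
Check: 2/7 + 1/7 + 4/7 = 1.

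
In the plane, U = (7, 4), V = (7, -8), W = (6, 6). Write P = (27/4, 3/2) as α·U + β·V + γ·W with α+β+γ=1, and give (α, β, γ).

Signed area of the reference triangle: [UVW] = ½·(7·(-8−6) + 7·(6−4) + 6·(4−(-8))) = ½·(-98 + 14 + 72) = -6.
[PVW] = ½·((27/4)·(-8−6) + 7·(6−(3/2)) + 6·(3/2−(-8))) = ½·(-189/2 + 63/2 + 57) = -3, so the U-coordinate is (-3)/(-6) = 1/2.
[UPW] = ½·(7·(3/2−6) + (27/4)·(6−4) + 6·(4−(3/2))) = ½·(-63/2 + 27/2 + 15) = -3/2, so the V-coordinate is 1/4.
[UVP] = ½·(7·(-8−(3/2)) + 7·(3/2−4) + (27/4)·(4−(-8))) = ½·(-133/2 − 35/2 + 81) = -3/2, so the W-coordinate is 1/4.
Check: 1/2 + 1/4 + 1/4 = 1.

(1/2, 1/4, 1/4)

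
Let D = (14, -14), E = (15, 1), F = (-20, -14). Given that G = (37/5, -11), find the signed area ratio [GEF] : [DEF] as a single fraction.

[DEF] = ½·(14·(1−(-14)) + 15·(-14−(-14)) + (-20)·(-14−1)) = ½·(210 + 0 + 300) = 255.
[GEF] = ½·((37/5)·(1−(-14)) + 15·(-14−(-11)) + (-20)·(-11−1)) = ½·(111 − 45 + 240) = 153, so the ratio is 153/255 = 3/5.

3/5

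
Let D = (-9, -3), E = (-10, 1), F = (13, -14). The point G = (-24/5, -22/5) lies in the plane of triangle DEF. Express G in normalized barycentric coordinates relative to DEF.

Signed area of the reference triangle: [DEF] = ½·((-9)·(1−(-14)) + (-10)·(-14−(-3)) + 13·(-3−1)) = ½·(-135 + 110 − 52) = -77/2.
[GEF] = ½·((-24/5)·(1−(-14)) + (-10)·(-14−(-22/5)) + 13·(-22/5−1)) = ½·(-72 + 96 − 351/5) = -231/10, so the D-coordinate is (-231/10)/(-77/2) = 3/5.
[DGF] = ½·((-9)·(-22/5−(-14)) + (-24/5)·(-14−(-3)) + 13·(-3−(-22/5))) = ½·(-432/5 + 264/5 + 91/5) = -77/10, so the E-coordinate is 1/5.
[DEG] = ½·((-9)·(1−(-22/5)) + (-10)·(-22/5−(-3)) + (-24/5)·(-3−1)) = ½·(-243/5 + 14 + 96/5) = -77/10, so the F-coordinate is 1/5.
Check: 3/5 + 1/5 + 1/5 = 1.

(3/5, 1/5, 1/5)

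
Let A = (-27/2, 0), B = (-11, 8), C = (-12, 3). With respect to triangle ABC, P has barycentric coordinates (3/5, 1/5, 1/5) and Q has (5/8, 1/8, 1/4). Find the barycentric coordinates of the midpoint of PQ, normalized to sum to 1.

Since both coordinate triples sum to 1, the midpoint's barycentrics are the componentwise average.
(3/5+5/8)/2 = 49/80; similarly 13/80 and 9/40.

(49/80, 13/80, 9/40)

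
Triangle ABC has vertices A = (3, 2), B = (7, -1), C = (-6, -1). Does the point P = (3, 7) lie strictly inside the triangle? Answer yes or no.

Barycentric coordinates of P: (8/3, -15/13, -20/39).
The three coordinates are positive, negative, negative; a point is interior exactly when all three are positive.

no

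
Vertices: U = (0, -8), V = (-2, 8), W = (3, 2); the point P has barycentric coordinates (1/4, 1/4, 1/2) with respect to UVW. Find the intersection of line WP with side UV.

Line WP meets UV where the W-coordinate vanishes; zeroing P's W-weight and renormalizing leaves U, V-weights 1/4 : 1/4 → (1/2, 1/2).
So Q = (1/2)·U + (1/2)·V = (-1, 0).

(-1, 0)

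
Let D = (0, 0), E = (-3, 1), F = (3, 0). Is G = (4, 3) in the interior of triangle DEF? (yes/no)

no

Barycentric coordinates of G: (-19/3, 3, 13/3).
The three coordinates are negative, positive, positive; a point is interior exactly when all three are positive.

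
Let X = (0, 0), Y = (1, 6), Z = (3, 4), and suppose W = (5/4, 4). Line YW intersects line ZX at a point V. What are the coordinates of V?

Barycentric coordinates of W with respect to XYZ: (1/4, 1/2, 1/4).
On side ZX the Y-coordinate is zero; dropping W's Y-weight 1/2 and renormalizing the remaining 1/4 : 1/4 gives weights 1/2, 1/2 on Z, X.
V = (1/2)·(3, 4) + (1/2)·(0, 0) = (3/2, 2).

(3/2, 2)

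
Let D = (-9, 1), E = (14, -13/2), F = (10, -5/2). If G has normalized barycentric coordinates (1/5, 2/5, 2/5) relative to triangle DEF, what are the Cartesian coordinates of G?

G = (1/5)·D + (2/5)·E + (2/5)·F.
x-coordinate: (1/5)·(-9) + (2/5)·14 + (2/5)·10 = 39/5.
y-coordinate: (1/5)·1 + (2/5)·(-13/2) + (2/5)·(-5/2) = -17/5.

(39/5, -17/5)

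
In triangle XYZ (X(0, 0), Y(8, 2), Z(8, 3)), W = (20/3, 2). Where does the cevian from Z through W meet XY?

(6, 3/2)

Barycentric coordinates of W with respect to XYZ: (1/6, 1/2, 1/3).
On side XY the Z-coordinate is zero; dropping W's Z-weight 1/3 and renormalizing the remaining 1/6 : 1/2 gives weights 1/4, 3/4 on X, Y.
V = (1/4)·(0, 0) + (3/4)·(8, 2) = (6, 3/2).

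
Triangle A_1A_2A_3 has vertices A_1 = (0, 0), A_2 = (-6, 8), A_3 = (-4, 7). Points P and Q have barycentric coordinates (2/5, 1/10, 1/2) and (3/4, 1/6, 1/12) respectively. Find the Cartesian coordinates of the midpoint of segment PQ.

Barycentric coordinates of the midpoint are the average: (23/40, 2/15, 7/24).
Converting: (23/40)·A_1 + (2/15)·A_2 + (7/24)·A_3 = (-59/30, 373/120).

(-59/30, 373/120)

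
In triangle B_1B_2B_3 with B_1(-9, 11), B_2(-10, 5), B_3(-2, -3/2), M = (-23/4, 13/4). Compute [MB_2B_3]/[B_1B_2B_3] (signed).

[B_1B_2B_3] = ½·((-9)·(5−(-3/2)) + (-10)·(-3/2−11) + (-2)·(11−5)) = ½·(-117/2 + 125 − 12) = 109/4.
[MB_2B_3] = ½·((-23/4)·(5−(-3/2)) + (-10)·(-3/2−(13/4)) + (-2)·(13/4−5)) = ½·(-299/8 + 95/2 + 7/2) = 109/16, so the ratio is (109/16)/(109/4) = 1/4.

1/4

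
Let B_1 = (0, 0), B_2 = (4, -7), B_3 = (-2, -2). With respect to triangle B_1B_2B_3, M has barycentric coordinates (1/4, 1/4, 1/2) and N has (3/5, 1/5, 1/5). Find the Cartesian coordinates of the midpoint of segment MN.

Barycentric coordinates of the midpoint are the average: (17/40, 9/40, 7/20).
Converting: (17/40)·B_1 + (9/40)·B_2 + (7/20)·B_3 = (1/5, -91/40).

(1/5, -91/40)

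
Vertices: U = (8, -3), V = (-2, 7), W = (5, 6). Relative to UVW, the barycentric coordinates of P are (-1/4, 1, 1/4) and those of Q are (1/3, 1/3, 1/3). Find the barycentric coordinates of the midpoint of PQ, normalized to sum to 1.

(1/24, 2/3, 7/24)

Since both coordinate triples sum to 1, the midpoint's barycentrics are the componentwise average.
(-1/4+1/3)/2 = 1/24; similarly 2/3 and 7/24.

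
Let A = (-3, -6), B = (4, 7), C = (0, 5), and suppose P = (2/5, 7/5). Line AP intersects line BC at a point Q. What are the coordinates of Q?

Barycentric coordinates of P with respect to ABC: (2/5, 2/5, 1/5).
On side BC the A-coordinate is zero; dropping P's A-weight 2/5 and renormalizing the remaining 2/5 : 1/5 gives weights 2/3, 1/3 on B, C.
Q = (2/3)·(4, 7) + (1/3)·(0, 5) = (8/3, 19/3).

(8/3, 19/3)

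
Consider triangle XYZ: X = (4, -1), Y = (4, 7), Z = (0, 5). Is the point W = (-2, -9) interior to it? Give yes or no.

no

Barycentric coordinates of W: (13/8, -17/8, 3/2).
The three coordinates are positive, negative, positive; a point is interior exactly when all three are positive.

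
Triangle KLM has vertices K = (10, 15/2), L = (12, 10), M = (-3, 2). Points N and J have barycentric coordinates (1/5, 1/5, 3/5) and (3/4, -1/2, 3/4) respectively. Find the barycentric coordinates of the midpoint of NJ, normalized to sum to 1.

(19/40, -3/20, 27/40)

Since both coordinate triples sum to 1, the midpoint's barycentrics are the componentwise average.
(1/5+3/4)/2 = 19/40; similarly -3/20 and 27/40.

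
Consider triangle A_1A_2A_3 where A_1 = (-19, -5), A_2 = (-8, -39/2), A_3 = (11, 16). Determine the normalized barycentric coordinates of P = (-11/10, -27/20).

(3/20, 2/5, 9/20)

Signed area of the reference triangle: [A_1A_2A_3] = ½·((-19)·(-39/2−16) + (-8)·(16−(-5)) + 11·(-5−(-39/2))) = ½·(1349/2 − 168 + 319/2) = 333.
[PA_2A_3] = ½·((-11/10)·(-39/2−16) + (-8)·(16−(-27/20)) + 11·(-27/20−(-39/2))) = ½·(781/20 − 694/5 + 3993/20) = 999/20, so the A_1-coordinate is (999/20)/333 = 3/20.
[A_1PA_3] = ½·((-19)·(-27/20−16) + (-11/10)·(16−(-5)) + 11·(-5−(-27/20))) = ½·(6593/20 − 231/10 − 803/20) = 666/5, so the A_2-coordinate is 2/5.
[A_1A_2P] = ½·((-19)·(-39/2−(-27/20)) + (-8)·(-27/20−(-5)) + (-11/10)·(-5−(-39/2))) = ½·(6897/20 − 146/5 − 319/20) = 2997/20, so the A_3-coordinate is 9/20.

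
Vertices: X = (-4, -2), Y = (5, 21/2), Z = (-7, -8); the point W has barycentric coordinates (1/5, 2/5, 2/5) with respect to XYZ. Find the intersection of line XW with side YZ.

Line XW meets YZ where the X-coordinate vanishes; zeroing W's X-weight and renormalizing leaves Y, Z-weights 2/5 : 2/5 → (1/2, 1/2).
So V = (1/2)·Y + (1/2)·Z = (-1, 5/4).

(-1, 5/4)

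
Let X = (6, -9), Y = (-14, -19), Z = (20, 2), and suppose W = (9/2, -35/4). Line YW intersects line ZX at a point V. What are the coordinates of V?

Barycentric coordinates of W with respect to XYZ: (1/2, 1/4, 1/4).
On side ZX the Y-coordinate is zero; dropping W's Y-weight 1/4 and renormalizing the remaining 1/4 : 1/2 gives weights 1/3, 2/3 on Z, X.
V = (1/3)·(20, 2) + (2/3)·(6, -9) = (32/3, -16/3).

(32/3, -16/3)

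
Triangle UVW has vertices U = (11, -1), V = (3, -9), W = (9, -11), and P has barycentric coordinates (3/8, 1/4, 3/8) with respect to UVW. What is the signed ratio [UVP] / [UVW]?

The signed ratio [UVP]/[UVW] equals the barycentric coordinate of P at vertex W, which is 3/8.

3/8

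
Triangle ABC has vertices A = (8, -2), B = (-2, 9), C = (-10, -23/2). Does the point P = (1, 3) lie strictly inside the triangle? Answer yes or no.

Barycentric coordinates of P: (219/586, 313/586, 27/293).
The three coordinates are positive, positive, positive; a point is interior exactly when all three are positive.

yes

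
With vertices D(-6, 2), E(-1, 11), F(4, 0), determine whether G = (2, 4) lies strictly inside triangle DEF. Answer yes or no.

yes

Barycentric coordinates of G: (1/50, 9/25, 31/50).
The three coordinates are positive, positive, positive; a point is interior exactly when all three are positive.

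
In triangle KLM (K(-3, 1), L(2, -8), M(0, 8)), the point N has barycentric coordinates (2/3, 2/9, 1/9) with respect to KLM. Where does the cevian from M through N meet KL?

Line MN meets KL where the M-coordinate vanishes; zeroing N's M-weight and renormalizing leaves K, L-weights 2/3 : 2/9 → (3/4, 1/4).
So J = (3/4)·K + (1/4)·L = (-7/4, -5/4).

(-7/4, -5/4)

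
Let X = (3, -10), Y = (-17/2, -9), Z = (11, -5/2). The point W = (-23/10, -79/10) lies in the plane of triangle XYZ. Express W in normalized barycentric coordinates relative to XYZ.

(1/5, 3/5, 1/5)

Signed area of the reference triangle: [XYZ] = ½·(3·(-9−(-5/2)) + (-17/2)·(-5/2−(-10)) + 11·(-10−(-9))) = ½·(-39/2 − 255/4 − 11) = -377/8.
[WYZ] = ½·((-23/10)·(-9−(-5/2)) + (-17/2)·(-5/2−(-79/10)) + 11·(-79/10−(-9))) = ½·(299/20 − 459/10 + 121/10) = -377/40, so the X-coordinate is (-377/40)/(-377/8) = 1/5.
[XWZ] = ½·(3·(-79/10−(-5/2)) + (-23/10)·(-5/2−(-10)) + 11·(-10−(-79/10))) = ½·(-81/5 − 69/4 − 231/10) = -1131/40, so the Y-coordinate is 3/5.
[XYW] = ½·(3·(-9−(-79/10)) + (-17/2)·(-79/10−(-10)) + (-23/10)·(-10−(-9))) = ½·(-33/10 − 357/20 + 23/10) = -377/40, so the Z-coordinate is 1/5.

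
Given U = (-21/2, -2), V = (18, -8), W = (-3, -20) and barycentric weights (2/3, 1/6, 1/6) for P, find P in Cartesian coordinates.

(-9/2, -6)

P = (2/3)·U + (1/6)·V + (1/6)·W.
x-coordinate: (2/3)·(-21/2) + (1/6)·18 + (1/6)·(-3) = -9/2.
y-coordinate: (2/3)·(-2) + (1/6)·(-8) + (1/6)·(-20) = -6.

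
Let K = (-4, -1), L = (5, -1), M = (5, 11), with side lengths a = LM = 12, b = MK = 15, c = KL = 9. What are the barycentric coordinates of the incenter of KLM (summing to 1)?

(1/3, 5/12, 1/4)

The incenter has barycentric coordinates proportional to the opposite side lengths: (12 : 15 : 9).
Normalizing by 12+15+9 = 36 gives (1/3, 5/12, 1/4).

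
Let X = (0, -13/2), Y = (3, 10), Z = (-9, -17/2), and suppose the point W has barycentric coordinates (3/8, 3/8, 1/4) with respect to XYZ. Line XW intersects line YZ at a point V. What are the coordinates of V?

Line XW meets YZ where the X-coordinate vanishes; zeroing W's X-weight and renormalizing leaves Y, Z-weights 3/8 : 1/4 → (3/5, 2/5).
So V = (3/5)·Y + (2/5)·Z = (-9/5, 13/5).

(-9/5, 13/5)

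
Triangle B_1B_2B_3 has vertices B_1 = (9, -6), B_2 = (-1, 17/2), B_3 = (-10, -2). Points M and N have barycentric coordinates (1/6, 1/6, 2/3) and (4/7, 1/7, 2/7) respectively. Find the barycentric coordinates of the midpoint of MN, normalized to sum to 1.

Since both coordinate triples sum to 1, the midpoint's barycentrics are the componentwise average.
(1/6+4/7)/2 = 31/84; similarly 13/84 and 10/21.

(31/84, 13/84, 10/21)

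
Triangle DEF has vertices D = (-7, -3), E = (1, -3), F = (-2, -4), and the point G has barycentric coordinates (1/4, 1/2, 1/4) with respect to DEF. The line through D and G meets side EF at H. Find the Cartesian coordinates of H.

(0, -10/3)

Line DG meets EF where the D-coordinate vanishes; zeroing G's D-weight and renormalizing leaves E, F-weights 1/2 : 1/4 → (2/3, 1/3).
So H = (2/3)·E + (1/3)·F = (0, -10/3).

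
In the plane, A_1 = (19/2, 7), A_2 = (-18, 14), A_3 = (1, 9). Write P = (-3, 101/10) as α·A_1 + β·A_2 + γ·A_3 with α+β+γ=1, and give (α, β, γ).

(1/5, 3/10, 1/2)

Signed area of the reference triangle: [A_1A_2A_3] = ½·((19/2)·(14−9) + (-18)·(9−7) + 1·(7−14)) = ½·(95/2 − 36 − 7) = 9/4.
[PA_2A_3] = ½·((-3)·(14−9) + (-18)·(9−(101/10)) + 1·(101/10−14)) = ½·(-15 + 99/5 − 39/10) = 9/20, so the A_1-coordinate is (9/20)/(9/4) = 1/5.
[A_1PA_3] = ½·((19/2)·(101/10−9) + (-3)·(9−7) + 1·(7−(101/10))) = ½·(209/20 − 6 − 31/10) = 27/40, so the A_2-coordinate is 3/10.
[A_1A_2P] = ½·((19/2)·(14−(101/10)) + (-18)·(101/10−7) + (-3)·(7−14)) = ½·(741/20 − 279/5 + 21) = 9/8, so the A_3-coordinate is 1/2.
Check: 1/5 + 3/10 + 1/2 = 1.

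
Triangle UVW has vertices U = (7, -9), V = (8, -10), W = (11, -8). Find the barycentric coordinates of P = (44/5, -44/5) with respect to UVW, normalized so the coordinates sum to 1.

Signed area of the reference triangle: [UVW] = ½·(7·(-10−(-8)) + 8·(-8−(-9)) + 11·(-9−(-10))) = ½·(-14 + 8 + 11) = 5/2.
[PVW] = ½·((44/5)·(-10−(-8)) + 8·(-8−(-44/5)) + 11·(-44/5−(-10))) = ½·(-88/5 + 32/5 + 66/5) = 1, so the U-coordinate is 1/(5/2) = 2/5.
[UPW] = ½·(7·(-44/5−(-8)) + (44/5)·(-8−(-9)) + 11·(-9−(-44/5))) = ½·(-28/5 + 44/5 − 11/5) = 1/2, so the V-coordinate is 1/5.
[UVP] = ½·(7·(-10−(-44/5)) + 8·(-44/5−(-9)) + (44/5)·(-9−(-10))) = ½·(-42/5 + 8/5 + 44/5) = 1, so the W-coordinate is 2/5.
Check: 2/5 + 1/5 + 2/5 = 1.

(2/5, 1/5, 2/5)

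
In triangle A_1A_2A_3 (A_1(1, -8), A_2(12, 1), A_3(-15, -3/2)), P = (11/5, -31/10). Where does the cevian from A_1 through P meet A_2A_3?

Barycentric coordinates of P with respect to A_1A_2A_3: (2/5, 2/5, 1/5).
On side A_2A_3 the A_1-coordinate is zero; dropping P's A_1-weight 2/5 and renormalizing the remaining 2/5 : 1/5 gives weights 2/3, 1/3 on A_2, A_3.
Q = (2/3)·(12, 1) + (1/3)·(-15, -3/2) = (3, 1/6).

(3, 1/6)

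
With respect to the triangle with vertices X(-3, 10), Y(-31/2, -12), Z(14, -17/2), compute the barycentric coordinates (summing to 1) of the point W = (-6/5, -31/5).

(1/5, 2/5, 2/5)

Signed area of the reference triangle: [XYZ] = ½·((-3)·(-12−(-17/2)) + (-31/2)·(-17/2−10) + 14·(10−(-12))) = ½·(21/2 + 1147/4 + 308) = 2421/8.
[WYZ] = ½·((-6/5)·(-12−(-17/2)) + (-31/2)·(-17/2−(-31/5)) + 14·(-31/5−(-12))) = ½·(21/5 + 713/20 + 406/5) = 2421/40, so the X-coordinate is (2421/40)/(2421/8) = 1/5.
[XWZ] = ½·((-3)·(-31/5−(-17/2)) + (-6/5)·(-17/2−10) + 14·(10−(-31/5))) = ½·(-69/10 + 111/5 + 1134/5) = 2421/20, so the Y-coordinate is 2/5.
[XYW] = ½·((-3)·(-12−(-31/5)) + (-31/2)·(-31/5−10) + (-6/5)·(10−(-12))) = ½·(87/5 + 2511/10 − 132/5) = 2421/20, so the Z-coordinate is 2/5.
Check: 1/5 + 2/5 + 2/5 = 1.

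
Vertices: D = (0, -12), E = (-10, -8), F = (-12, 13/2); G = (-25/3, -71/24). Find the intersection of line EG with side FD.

(-15/2, -7/16)

Barycentric coordinates of G with respect to DEF: (1/4, 1/3, 5/12).
On side FD the E-coordinate is zero; dropping G's E-weight 1/3 and renormalizing the remaining 5/12 : 1/4 gives weights 5/8, 3/8 on F, D.
H = (5/8)·(-12, 13/2) + (3/8)·(0, -12) = (-15/2, -7/16).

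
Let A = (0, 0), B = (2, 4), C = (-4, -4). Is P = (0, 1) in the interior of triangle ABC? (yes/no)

yes

Barycentric coordinates of P: (1/4, 1/2, 1/4).
The three coordinates are positive, positive, positive; a point is interior exactly when all three are positive.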